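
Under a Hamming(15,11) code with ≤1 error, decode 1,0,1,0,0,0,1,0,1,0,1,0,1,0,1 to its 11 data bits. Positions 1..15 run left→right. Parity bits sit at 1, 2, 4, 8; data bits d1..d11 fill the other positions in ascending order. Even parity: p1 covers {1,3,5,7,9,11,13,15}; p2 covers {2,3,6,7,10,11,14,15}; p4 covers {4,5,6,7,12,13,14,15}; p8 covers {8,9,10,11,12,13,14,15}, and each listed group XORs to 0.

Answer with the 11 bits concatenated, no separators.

s1 (pos 1,3,5,7,9,11,13,15): 1⊕1⊕0⊕1⊕1⊕1⊕1⊕1 = 1
s2 (pos 2,3,6,7,10,11,14,15): 0⊕1⊕0⊕1⊕0⊕1⊕0⊕1 = 0
s4 (pos 4,5,6,7,12,13,14,15): 0⊕0⊕0⊕1⊕0⊕1⊕0⊕1 = 1
s8 (pos 8,9,10,11,12,13,14,15): 0⊕1⊕0⊕1⊕0⊕1⊕0⊕1 = 0
Syndrome s8…s1 = 0101 → error at position 5.
Flip position 5: 101000101010101 → 101010101010101
Read data bits from positions 3,5,6,7,9,10,11,12,13,14,15: 11011010101

11011010101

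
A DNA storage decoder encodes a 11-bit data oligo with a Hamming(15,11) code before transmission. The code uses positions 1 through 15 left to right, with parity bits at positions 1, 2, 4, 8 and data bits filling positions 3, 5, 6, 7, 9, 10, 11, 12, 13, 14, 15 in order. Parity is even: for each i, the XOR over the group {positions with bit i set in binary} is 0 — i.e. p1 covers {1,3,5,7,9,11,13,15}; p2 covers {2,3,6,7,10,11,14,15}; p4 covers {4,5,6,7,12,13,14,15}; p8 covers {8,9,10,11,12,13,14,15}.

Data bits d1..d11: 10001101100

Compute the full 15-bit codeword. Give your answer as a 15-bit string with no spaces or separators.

Place data at non-parity positions: p1 p2 1 p4 0 0 0 p8 1 1 0 1 1 0 0
p1 (pos 1,3,5,7,9,11,13,15): XOR of data positions = 1⊕0⊕0⊕1⊕0⊕1⊕0 = 1
p2 (pos 2,3,6,7,10,11,14,15): XOR of data positions = 1⊕0⊕0⊕1⊕0⊕0⊕0 = 0
p4 (pos 4,5,6,7,12,13,14,15): XOR of data positions = 0⊕0⊕0⊕1⊕1⊕0⊕0 = 0
p8 (pos 8,9,10,11,12,13,14,15): XOR of data positions = 1⊕1⊕0⊕1⊕1⊕0⊕0 = 0
Codeword: 101000001101100

101000001101100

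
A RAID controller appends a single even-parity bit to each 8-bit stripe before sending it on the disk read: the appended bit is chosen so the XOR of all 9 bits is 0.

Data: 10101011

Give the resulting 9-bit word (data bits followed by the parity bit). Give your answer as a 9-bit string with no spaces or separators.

101010111

XOR of the 8 data bits: 1⊕0⊕1⊕0⊕1⊕0⊕1⊕1 = 1
Parity bit = 1 (so all 9 bits XOR to 0).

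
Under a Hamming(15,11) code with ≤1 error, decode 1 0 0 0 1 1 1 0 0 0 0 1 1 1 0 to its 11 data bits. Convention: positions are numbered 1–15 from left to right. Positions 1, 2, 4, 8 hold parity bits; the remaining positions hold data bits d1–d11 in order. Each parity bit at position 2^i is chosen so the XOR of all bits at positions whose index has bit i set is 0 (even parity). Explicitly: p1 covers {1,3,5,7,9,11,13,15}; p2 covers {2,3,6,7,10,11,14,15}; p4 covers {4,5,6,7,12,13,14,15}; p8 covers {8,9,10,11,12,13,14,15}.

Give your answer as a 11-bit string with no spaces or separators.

s1 (pos 1,3,5,7,9,11,13,15): 1⊕0⊕1⊕1⊕0⊕0⊕1⊕0 = 0
s2 (pos 2,3,6,7,10,11,14,15): 0⊕0⊕1⊕1⊕0⊕0⊕1⊕0 = 1
s4 (pos 4,5,6,7,12,13,14,15): 0⊕1⊕1⊕1⊕1⊕1⊕1⊕0 = 0
s8 (pos 8,9,10,11,12,13,14,15): 0⊕0⊕0⊕0⊕1⊕1⊕1⊕0 = 1
Syndrome s8…s1 = 1010 → error at position 10.
Flip position 10: 100011100001110 → 100011100101110
Read data bits from positions 3,5,6,7,9,10,11,12,13,14,15: 01110101110

01110101110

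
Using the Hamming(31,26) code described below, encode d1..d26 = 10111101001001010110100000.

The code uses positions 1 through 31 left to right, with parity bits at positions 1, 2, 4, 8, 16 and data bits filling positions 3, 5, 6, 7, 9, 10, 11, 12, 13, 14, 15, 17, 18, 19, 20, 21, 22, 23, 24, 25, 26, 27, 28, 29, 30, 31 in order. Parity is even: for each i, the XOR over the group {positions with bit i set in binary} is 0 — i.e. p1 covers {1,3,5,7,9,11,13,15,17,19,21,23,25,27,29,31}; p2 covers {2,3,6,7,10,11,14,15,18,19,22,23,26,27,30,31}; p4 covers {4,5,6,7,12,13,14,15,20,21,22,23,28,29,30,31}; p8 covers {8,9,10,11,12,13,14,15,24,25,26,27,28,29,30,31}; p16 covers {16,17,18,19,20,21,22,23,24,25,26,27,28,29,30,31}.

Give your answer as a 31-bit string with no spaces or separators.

Place data at non-parity positions: p1 p2 1 p4 0 1 1 p8 1 1 0 1 0 0 1 p16 0 0 1 0 1 0 1 1 0 1 0 0 0 0 0
p1 (pos 1,3,5,7,9,11,13,15,17,19,21,23,25,27,29,31): XOR of data positions = 1⊕0⊕1⊕1⊕0⊕0⊕1⊕0⊕1⊕1⊕1⊕0⊕0⊕0⊕0 = 1
p2 (pos 2,3,6,7,10,11,14,15,18,19,22,23,26,27,30,31): XOR of data positions = 1⊕1⊕1⊕1⊕0⊕0⊕1⊕0⊕1⊕0⊕1⊕1⊕0⊕0⊕0 = 0
p4 (pos 4,5,6,7,12,13,14,15,20,21,22,23,28,29,30,31): XOR of data positions = 0⊕1⊕1⊕1⊕0⊕0⊕1⊕0⊕1⊕0⊕1⊕0⊕0⊕0⊕0 = 0
p8 (pos 8,9,10,11,12,13,14,15,24,25,26,27,28,29,30,31): XOR of data positions = 1⊕1⊕0⊕1⊕0⊕0⊕1⊕1⊕0⊕1⊕0⊕0⊕0⊕0⊕0 = 0
p16 (pos 16,17,18,19,20,21,22,23,24,25,26,27,28,29,30,31): XOR of data positions = 0⊕0⊕1⊕0⊕1⊕0⊕1⊕1⊕0⊕1⊕0⊕0⊕0⊕0⊕0 = 1
Codeword: 1010011011010011001010110100000

1010011011010011001010110100000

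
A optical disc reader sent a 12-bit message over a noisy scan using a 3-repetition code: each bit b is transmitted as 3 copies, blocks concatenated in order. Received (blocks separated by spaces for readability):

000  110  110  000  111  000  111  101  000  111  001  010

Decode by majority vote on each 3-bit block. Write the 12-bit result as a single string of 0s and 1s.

Block 1 (000): 0 ones → 0
Block 2 (110): 2 ones → 1
Block 3 (110): 2 ones → 1
Block 4 (000): 0 ones → 0
Block 5 (111): 3 ones → 1
Block 6 (000): 0 ones → 0
Block 7 (111): 3 ones → 1
Block 8 (101): 2 ones → 1
Block 9 (000): 0 ones → 0
Block 10 (111): 3 ones → 1
Block 11 (001): 1 one → 0
Block 12 (010): 1 one → 0

011010110100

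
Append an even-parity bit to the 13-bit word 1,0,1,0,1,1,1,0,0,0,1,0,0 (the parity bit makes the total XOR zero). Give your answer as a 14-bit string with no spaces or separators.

XOR of the 13 data bits: 1⊕0⊕1⊕0⊕1⊕1⊕1⊕0⊕0⊕0⊕1⊕0⊕0 = 0
Parity bit = 0 (so all 14 bits XOR to 0).

10101110001000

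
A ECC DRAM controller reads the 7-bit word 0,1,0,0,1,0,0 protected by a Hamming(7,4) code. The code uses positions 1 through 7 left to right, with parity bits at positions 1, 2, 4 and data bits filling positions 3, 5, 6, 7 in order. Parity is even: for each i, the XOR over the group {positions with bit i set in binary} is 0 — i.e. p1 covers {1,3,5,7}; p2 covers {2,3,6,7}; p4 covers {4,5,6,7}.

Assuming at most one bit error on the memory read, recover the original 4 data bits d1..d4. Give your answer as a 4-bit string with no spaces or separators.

s1 (pos 1,3,5,7): 0⊕0⊕1⊕0 = 1
s2 (pos 2,3,6,7): 1⊕0⊕0⊕0 = 1
s4 (pos 4,5,6,7): 0⊕1⊕0⊕0 = 1
Syndrome s4…s1 = 111 → error at position 7.
Flip position 7: 0100100 → 0100101
Read data bits from positions 3,5,6,7: 0101

0101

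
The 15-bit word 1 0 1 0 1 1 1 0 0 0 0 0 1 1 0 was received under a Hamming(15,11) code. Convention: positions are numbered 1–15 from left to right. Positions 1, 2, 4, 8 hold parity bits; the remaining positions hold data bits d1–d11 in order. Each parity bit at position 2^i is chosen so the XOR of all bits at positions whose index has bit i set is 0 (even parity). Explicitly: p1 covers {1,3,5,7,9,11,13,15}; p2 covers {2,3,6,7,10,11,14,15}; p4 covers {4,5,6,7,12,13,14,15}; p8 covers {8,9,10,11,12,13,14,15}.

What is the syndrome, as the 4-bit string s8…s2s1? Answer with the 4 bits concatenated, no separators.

s1 (pos 1,3,5,7,9,11,13,15): 1⊕1⊕1⊕1⊕0⊕0⊕1⊕0 = 1
s2 (pos 2,3,6,7,10,11,14,15): 0⊕1⊕1⊕1⊕0⊕0⊕1⊕0 = 0
s4 (pos 4,5,6,7,12,13,14,15): 0⊕1⊕1⊕1⊕0⊕1⊕1⊕0 = 1
s8 (pos 8,9,10,11,12,13,14,15): 0⊕0⊕0⊕0⊕0⊕1⊕1⊕0 = 0
Syndrome s8…s1 = 0101 → error at position 5.

0101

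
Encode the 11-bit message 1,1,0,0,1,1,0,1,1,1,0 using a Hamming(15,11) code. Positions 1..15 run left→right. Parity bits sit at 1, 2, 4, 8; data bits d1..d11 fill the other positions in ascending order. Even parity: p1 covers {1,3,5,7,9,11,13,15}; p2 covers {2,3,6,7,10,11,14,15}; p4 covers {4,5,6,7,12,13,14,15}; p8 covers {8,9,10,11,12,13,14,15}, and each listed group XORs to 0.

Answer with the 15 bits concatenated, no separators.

Place data at non-parity positions: p1 p2 1 p4 1 0 0 p8 1 1 0 1 1 1 0
p1 (pos 1,3,5,7,9,11,13,15): XOR of data positions = 1⊕1⊕0⊕1⊕0⊕1⊕0 = 0
p2 (pos 2,3,6,7,10,11,14,15): XOR of data positions = 1⊕0⊕0⊕1⊕0⊕1⊕0 = 1
p4 (pos 4,5,6,7,12,13,14,15): XOR of data positions = 1⊕0⊕0⊕1⊕1⊕1⊕0 = 0
p8 (pos 8,9,10,11,12,13,14,15): XOR of data positions = 1⊕1⊕0⊕1⊕1⊕1⊕0 = 1
Codeword: 011010011101110

011010011101110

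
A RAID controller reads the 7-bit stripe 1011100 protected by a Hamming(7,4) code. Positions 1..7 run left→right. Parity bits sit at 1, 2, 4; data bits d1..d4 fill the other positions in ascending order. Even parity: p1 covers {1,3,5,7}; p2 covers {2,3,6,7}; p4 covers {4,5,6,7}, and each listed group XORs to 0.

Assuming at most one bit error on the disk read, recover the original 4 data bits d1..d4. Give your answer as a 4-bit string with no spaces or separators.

s1 (pos 1,3,5,7): 1⊕1⊕1⊕0 = 1
s2 (pos 2,3,6,7): 0⊕1⊕0⊕0 = 1
s4 (pos 4,5,6,7): 1⊕1⊕0⊕0 = 0
Syndrome s4…s1 = 011 → error at position 3.
Flip position 3: 1011100 → 1001100
Read data bits from positions 3,5,6,7: 0100

0100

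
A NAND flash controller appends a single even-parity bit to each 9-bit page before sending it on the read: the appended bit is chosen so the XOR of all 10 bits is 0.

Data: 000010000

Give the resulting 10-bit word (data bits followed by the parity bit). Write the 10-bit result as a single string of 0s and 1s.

XOR of the 9 data bits: 0⊕0⊕0⊕0⊕1⊕0⊕0⊕0⊕0 = 1
Parity bit = 1 (so all 10 bits XOR to 0).

0000100001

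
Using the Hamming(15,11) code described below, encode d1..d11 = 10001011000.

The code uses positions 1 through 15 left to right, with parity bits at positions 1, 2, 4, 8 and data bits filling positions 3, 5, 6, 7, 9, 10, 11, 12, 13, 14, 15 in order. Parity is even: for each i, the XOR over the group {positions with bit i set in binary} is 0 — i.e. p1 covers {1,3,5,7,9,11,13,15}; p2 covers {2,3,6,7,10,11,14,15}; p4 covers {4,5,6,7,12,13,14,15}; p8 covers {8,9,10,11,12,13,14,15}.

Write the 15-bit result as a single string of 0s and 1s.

Place data at non-parity positions: p1 p2 1 p4 0 0 0 p8 1 0 1 1 0 0 0
p1 (pos 1,3,5,7,9,11,13,15): XOR of data positions = 1⊕0⊕0⊕1⊕1⊕0⊕0 = 1
p2 (pos 2,3,6,7,10,11,14,15): XOR of data positions = 1⊕0⊕0⊕0⊕1⊕0⊕0 = 0
p4 (pos 4,5,6,7,12,13,14,15): XOR of data positions = 0⊕0⊕0⊕1⊕0⊕0⊕0 = 1
p8 (pos 8,9,10,11,12,13,14,15): XOR of data positions = 1⊕0⊕1⊕1⊕0⊕0⊕0 = 1
Codeword: 101100011011000

101100011011000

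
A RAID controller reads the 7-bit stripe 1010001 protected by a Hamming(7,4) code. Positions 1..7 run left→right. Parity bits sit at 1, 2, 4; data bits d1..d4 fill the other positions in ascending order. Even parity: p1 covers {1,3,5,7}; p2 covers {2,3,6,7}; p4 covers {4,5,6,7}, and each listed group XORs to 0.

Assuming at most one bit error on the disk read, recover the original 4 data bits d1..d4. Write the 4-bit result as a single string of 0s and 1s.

1101

s1 (pos 1,3,5,7): 1⊕1⊕0⊕1 = 1
s2 (pos 2,3,6,7): 0⊕1⊕0⊕1 = 0
s4 (pos 4,5,6,7): 0⊕0⊕0⊕1 = 1
Syndrome s4…s1 = 101 → error at position 5.
Flip position 5: 1010001 → 1010101
Read data bits from positions 3,5,6,7: 1101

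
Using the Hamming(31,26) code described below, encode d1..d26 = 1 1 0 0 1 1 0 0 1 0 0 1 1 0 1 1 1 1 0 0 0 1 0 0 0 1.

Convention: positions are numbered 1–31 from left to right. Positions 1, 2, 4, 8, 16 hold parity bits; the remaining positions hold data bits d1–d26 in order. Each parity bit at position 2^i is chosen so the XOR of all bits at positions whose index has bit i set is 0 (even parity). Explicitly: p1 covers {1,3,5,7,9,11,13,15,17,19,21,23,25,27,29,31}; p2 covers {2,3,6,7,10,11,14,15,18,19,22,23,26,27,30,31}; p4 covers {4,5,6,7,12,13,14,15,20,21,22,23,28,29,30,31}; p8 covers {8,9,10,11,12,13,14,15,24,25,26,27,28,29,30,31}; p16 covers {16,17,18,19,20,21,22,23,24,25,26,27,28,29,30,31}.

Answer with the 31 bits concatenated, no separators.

Place data at non-parity positions: p1 p2 1 p4 1 0 0 p8 1 1 0 0 1 0 0 p16 1 1 0 1 1 1 1 0 0 0 1 0 0 0 1
p1 (pos 1,3,5,7,9,11,13,15,17,19,21,23,25,27,29,31): XOR of data positions = 1⊕1⊕0⊕1⊕0⊕1⊕0⊕1⊕0⊕1⊕1⊕0⊕1⊕0⊕1 = 1
p2 (pos 2,3,6,7,10,11,14,15,18,19,22,23,26,27,30,31): XOR of data positions = 1⊕0⊕0⊕1⊕0⊕0⊕0⊕1⊕0⊕1⊕1⊕0⊕1⊕0⊕1 = 1
p4 (pos 4,5,6,7,12,13,14,15,20,21,22,23,28,29,30,31): XOR of data positions = 1⊕0⊕0⊕0⊕1⊕0⊕0⊕1⊕1⊕1⊕1⊕0⊕0⊕0⊕1 = 1
p8 (pos 8,9,10,11,12,13,14,15,24,25,26,27,28,29,30,31): XOR of data positions = 1⊕1⊕0⊕0⊕1⊕0⊕0⊕0⊕0⊕0⊕1⊕0⊕0⊕0⊕1 = 1
p16 (pos 16,17,18,19,20,21,22,23,24,25,26,27,28,29,30,31): XOR of data positions = 1⊕1⊕0⊕1⊕1⊕1⊕1⊕0⊕0⊕0⊕1⊕0⊕0⊕0⊕1 = 0
Codeword: 1111100111001000110111100010001

1111100111001000110111100010001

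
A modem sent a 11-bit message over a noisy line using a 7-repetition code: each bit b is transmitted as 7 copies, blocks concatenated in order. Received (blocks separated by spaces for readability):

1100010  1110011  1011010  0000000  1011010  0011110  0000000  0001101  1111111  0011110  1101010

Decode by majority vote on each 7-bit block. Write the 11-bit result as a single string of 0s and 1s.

Block 1 (1100010): 3 ones → 0
Block 2 (1110011): 5 ones → 1
Block 3 (1011010): 4 ones → 1
Block 4 (0000000): 0 ones → 0
Block 5 (1011010): 4 ones → 1
Block 6 (0011110): 4 ones → 1
Block 7 (0000000): 0 ones → 0
Block 8 (0001101): 3 ones → 0
Block 9 (1111111): 7 ones → 1
Block 10 (0011110): 4 ones → 1
Block 11 (1101010): 4 ones → 1

01101100111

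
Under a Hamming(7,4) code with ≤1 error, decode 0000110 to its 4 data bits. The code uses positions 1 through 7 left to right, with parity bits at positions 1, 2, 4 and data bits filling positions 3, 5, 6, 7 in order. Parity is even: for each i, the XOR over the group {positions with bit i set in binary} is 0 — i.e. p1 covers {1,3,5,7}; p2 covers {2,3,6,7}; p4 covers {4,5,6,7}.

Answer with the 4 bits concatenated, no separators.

1110

s1 (pos 1,3,5,7): 0⊕0⊕1⊕0 = 1
s2 (pos 2,3,6,7): 0⊕0⊕1⊕0 = 1
s4 (pos 4,5,6,7): 0⊕1⊕1⊕0 = 0
Syndrome s4…s1 = 011 → error at position 3.
Flip position 3: 0000110 → 0010110
Read data bits from positions 3,5,6,7: 1110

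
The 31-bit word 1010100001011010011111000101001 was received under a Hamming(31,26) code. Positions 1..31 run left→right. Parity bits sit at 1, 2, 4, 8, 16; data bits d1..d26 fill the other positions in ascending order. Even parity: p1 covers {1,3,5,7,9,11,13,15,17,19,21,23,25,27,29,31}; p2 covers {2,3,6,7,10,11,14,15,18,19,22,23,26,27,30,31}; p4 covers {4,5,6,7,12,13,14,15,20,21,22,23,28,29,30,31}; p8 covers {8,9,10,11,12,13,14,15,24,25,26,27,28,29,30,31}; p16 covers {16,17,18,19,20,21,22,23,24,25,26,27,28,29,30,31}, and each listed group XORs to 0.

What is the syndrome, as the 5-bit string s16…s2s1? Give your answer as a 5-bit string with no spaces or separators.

01100

s1 (pos 1,3,5,7,9,11,13,15,17,19,21,23,25,27,29,31): 1⊕1⊕1⊕0⊕0⊕0⊕1⊕1⊕0⊕1⊕1⊕0⊕0⊕0⊕0⊕1 = 0
s2 (pos 2,3,6,7,10,11,14,15,18,19,22,23,26,27,30,31): 0⊕1⊕0⊕0⊕1⊕0⊕0⊕1⊕1⊕1⊕1⊕0⊕1⊕0⊕0⊕1 = 0
s4 (pos 4,5,6,7,12,13,14,15,20,21,22,23,28,29,30,31): 0⊕1⊕0⊕0⊕1⊕1⊕0⊕1⊕1⊕1⊕1⊕0⊕1⊕0⊕0⊕1 = 1
s8 (pos 8,9,10,11,12,13,14,15,24,25,26,27,28,29,30,31): 0⊕0⊕1⊕0⊕1⊕1⊕0⊕1⊕0⊕0⊕1⊕0⊕1⊕0⊕0⊕1 = 1
s16 (pos 16,17,18,19,20,21,22,23,24,25,26,27,28,29,30,31): 0⊕0⊕1⊕1⊕1⊕1⊕1⊕0⊕0⊕0⊕1⊕0⊕1⊕0⊕0⊕1 = 0
Syndrome s16…s1 = 01100 → error at position 12.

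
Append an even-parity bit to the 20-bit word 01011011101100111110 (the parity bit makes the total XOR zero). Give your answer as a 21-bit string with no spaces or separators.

XOR of the 20 data bits: 0⊕1⊕0⊕1⊕1⊕0⊕1⊕1⊕1⊕0⊕1⊕1⊕0⊕0⊕1⊕1⊕1⊕1⊕1⊕0 = 1
Parity bit = 1 (so all 21 bits XOR to 0).

010110111011001111101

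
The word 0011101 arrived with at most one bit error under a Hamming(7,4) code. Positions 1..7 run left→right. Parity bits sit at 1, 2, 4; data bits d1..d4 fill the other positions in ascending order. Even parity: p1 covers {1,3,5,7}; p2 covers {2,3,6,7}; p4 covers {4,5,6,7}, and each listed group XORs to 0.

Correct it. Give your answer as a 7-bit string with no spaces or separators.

s1 (pos 1,3,5,7): 0⊕1⊕1⊕1 = 1
s2 (pos 2,3,6,7): 0⊕1⊕0⊕1 = 0
s4 (pos 4,5,6,7): 1⊕1⊕0⊕1 = 1
Syndrome s4…s1 = 101 → error at position 5.
Flip position 5: 0011101 → 0011001

0011001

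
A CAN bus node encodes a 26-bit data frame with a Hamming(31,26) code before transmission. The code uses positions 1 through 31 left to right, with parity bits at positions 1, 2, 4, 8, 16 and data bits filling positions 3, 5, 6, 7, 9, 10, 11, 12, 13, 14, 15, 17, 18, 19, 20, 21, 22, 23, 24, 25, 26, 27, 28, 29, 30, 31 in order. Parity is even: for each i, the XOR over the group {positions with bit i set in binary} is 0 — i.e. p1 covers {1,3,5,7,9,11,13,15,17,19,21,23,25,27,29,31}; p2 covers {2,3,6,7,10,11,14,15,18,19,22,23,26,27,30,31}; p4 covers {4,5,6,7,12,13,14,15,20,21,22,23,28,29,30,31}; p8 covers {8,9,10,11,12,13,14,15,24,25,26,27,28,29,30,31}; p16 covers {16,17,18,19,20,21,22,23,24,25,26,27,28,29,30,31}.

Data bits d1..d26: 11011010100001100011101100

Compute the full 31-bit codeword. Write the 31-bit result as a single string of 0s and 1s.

1110101010101001001100011101100

Place data at non-parity positions: p1 p2 1 p4 1 0 1 p8 1 0 1 0 1 0 0 p16 0 0 1 1 0 0 0 1 1 1 0 1 1 0 0
p1 (pos 1,3,5,7,9,11,13,15,17,19,21,23,25,27,29,31): XOR of data positions = 1⊕1⊕1⊕1⊕1⊕1⊕0⊕0⊕1⊕0⊕0⊕1⊕0⊕1⊕0 = 1
p2 (pos 2,3,6,7,10,11,14,15,18,19,22,23,26,27,30,31): XOR of data positions = 1⊕0⊕1⊕0⊕1⊕0⊕0⊕0⊕1⊕0⊕0⊕1⊕0⊕0⊕0 = 1
p4 (pos 4,5,6,7,12,13,14,15,20,21,22,23,28,29,30,31): XOR of data positions = 1⊕0⊕1⊕0⊕1⊕0⊕0⊕1⊕0⊕0⊕0⊕1⊕1⊕0⊕0 = 0
p8 (pos 8,9,10,11,12,13,14,15,24,25,26,27,28,29,30,31): XOR of data positions = 1⊕0⊕1⊕0⊕1⊕0⊕0⊕1⊕1⊕1⊕0⊕1⊕1⊕0⊕0 = 0
p16 (pos 16,17,18,19,20,21,22,23,24,25,26,27,28,29,30,31): XOR of data positions = 0⊕0⊕1⊕1⊕0⊕0⊕0⊕1⊕1⊕1⊕0⊕1⊕1⊕0⊕0 = 1
Codeword: 1110101010101001001100011101100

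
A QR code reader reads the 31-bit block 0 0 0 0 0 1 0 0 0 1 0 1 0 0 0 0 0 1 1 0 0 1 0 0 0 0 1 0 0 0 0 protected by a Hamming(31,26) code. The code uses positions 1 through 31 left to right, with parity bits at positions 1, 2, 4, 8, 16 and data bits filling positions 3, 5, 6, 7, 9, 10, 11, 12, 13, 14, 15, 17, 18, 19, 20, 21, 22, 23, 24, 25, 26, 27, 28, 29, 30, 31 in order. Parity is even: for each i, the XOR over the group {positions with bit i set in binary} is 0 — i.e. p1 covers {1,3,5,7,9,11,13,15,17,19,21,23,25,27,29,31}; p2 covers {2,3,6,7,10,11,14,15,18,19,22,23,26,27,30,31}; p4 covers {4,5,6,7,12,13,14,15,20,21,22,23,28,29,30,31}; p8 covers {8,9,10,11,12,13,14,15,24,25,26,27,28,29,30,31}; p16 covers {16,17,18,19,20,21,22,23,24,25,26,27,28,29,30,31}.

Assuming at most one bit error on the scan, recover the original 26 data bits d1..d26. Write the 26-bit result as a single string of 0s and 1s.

00100100000011001000010000

s1 (pos 1,3,5,7,9,11,13,15,17,19,21,23,25,27,29,31): 0⊕0⊕0⊕0⊕0⊕0⊕0⊕0⊕0⊕1⊕0⊕0⊕0⊕1⊕0⊕0 = 0
s2 (pos 2,3,6,7,10,11,14,15,18,19,22,23,26,27,30,31): 0⊕0⊕1⊕0⊕1⊕0⊕0⊕0⊕1⊕1⊕1⊕0⊕0⊕1⊕0⊕0 = 0
s4 (pos 4,5,6,7,12,13,14,15,20,21,22,23,28,29,30,31): 0⊕0⊕1⊕0⊕1⊕0⊕0⊕0⊕0⊕0⊕1⊕0⊕0⊕0⊕0⊕0 = 1
s8 (pos 8,9,10,11,12,13,14,15,24,25,26,27,28,29,30,31): 0⊕0⊕1⊕0⊕1⊕0⊕0⊕0⊕0⊕0⊕0⊕1⊕0⊕0⊕0⊕0 = 1
s16 (pos 16,17,18,19,20,21,22,23,24,25,26,27,28,29,30,31): 0⊕0⊕1⊕1⊕0⊕0⊕1⊕0⊕0⊕0⊕0⊕1⊕0⊕0⊕0⊕0 = 0
Syndrome s16…s1 = 01100 → error at position 12.
Flip position 12: 0000010001010000011001000010000 → 0000010001000000011001000010000
Read data bits from positions 3,5,6,7,9,10,11,12,13,14,15,17,18,19,20,21,22,23,24,25,26,27,28,29,30,31: 00100100000011001000010000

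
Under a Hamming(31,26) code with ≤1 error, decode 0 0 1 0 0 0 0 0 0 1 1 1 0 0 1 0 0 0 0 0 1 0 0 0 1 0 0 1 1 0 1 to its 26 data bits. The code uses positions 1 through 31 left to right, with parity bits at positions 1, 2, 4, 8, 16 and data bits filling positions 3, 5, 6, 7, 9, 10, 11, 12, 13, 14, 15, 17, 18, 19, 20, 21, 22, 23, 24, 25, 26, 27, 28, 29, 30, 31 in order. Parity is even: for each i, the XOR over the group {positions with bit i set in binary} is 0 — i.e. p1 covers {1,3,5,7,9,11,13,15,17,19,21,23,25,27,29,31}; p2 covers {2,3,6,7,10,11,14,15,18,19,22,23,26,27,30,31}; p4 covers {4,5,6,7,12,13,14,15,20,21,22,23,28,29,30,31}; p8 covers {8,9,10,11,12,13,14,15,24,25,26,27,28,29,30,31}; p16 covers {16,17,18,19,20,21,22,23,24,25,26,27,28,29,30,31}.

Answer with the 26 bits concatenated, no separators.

10000111001001010001001101

s1 (pos 1,3,5,7,9,11,13,15,17,19,21,23,25,27,29,31): 0⊕1⊕0⊕0⊕0⊕1⊕0⊕1⊕0⊕0⊕1⊕0⊕1⊕0⊕1⊕1 = 1
s2 (pos 2,3,6,7,10,11,14,15,18,19,22,23,26,27,30,31): 0⊕1⊕0⊕0⊕1⊕1⊕0⊕1⊕0⊕0⊕0⊕0⊕0⊕0⊕0⊕1 = 1
s4 (pos 4,5,6,7,12,13,14,15,20,21,22,23,28,29,30,31): 0⊕0⊕0⊕0⊕1⊕0⊕0⊕1⊕0⊕1⊕0⊕0⊕1⊕1⊕0⊕1 = 0
s8 (pos 8,9,10,11,12,13,14,15,24,25,26,27,28,29,30,31): 0⊕0⊕1⊕1⊕1⊕0⊕0⊕1⊕0⊕1⊕0⊕0⊕1⊕1⊕0⊕1 = 0
s16 (pos 16,17,18,19,20,21,22,23,24,25,26,27,28,29,30,31): 0⊕0⊕0⊕0⊕0⊕1⊕0⊕0⊕0⊕1⊕0⊕0⊕1⊕1⊕0⊕1 = 1
Syndrome s16…s1 = 10011 → error at position 19.
Flip position 19: 0010000001110010000010001001101 → 0010000001110010001010001001101
Read data bits from positions 3,5,6,7,9,10,11,12,13,14,15,17,18,19,20,21,22,23,24,25,26,27,28,29,30,31: 10000111001001010001001101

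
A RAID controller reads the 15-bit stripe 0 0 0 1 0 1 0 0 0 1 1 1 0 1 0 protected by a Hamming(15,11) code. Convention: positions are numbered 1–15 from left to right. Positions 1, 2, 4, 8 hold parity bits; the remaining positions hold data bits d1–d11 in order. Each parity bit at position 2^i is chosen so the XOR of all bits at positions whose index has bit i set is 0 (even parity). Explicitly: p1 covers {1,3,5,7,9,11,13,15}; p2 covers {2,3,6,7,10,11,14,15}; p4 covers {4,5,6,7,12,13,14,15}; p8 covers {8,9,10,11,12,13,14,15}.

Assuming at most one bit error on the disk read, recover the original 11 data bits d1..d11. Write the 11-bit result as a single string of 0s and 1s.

s1 (pos 1,3,5,7,9,11,13,15): 0⊕0⊕0⊕0⊕0⊕1⊕0⊕0 = 1
s2 (pos 2,3,6,7,10,11,14,15): 0⊕0⊕1⊕0⊕1⊕1⊕1⊕0 = 0
s4 (pos 4,5,6,7,12,13,14,15): 1⊕0⊕1⊕0⊕1⊕0⊕1⊕0 = 0
s8 (pos 8,9,10,11,12,13,14,15): 0⊕0⊕1⊕1⊕1⊕0⊕1⊕0 = 0
Syndrome s8…s1 = 0001 → error at position 1.
Flip position 1: 000101000111010 → 100101000111010
Read data bits from positions 3,5,6,7,9,10,11,12,13,14,15: 00100111010

00100111010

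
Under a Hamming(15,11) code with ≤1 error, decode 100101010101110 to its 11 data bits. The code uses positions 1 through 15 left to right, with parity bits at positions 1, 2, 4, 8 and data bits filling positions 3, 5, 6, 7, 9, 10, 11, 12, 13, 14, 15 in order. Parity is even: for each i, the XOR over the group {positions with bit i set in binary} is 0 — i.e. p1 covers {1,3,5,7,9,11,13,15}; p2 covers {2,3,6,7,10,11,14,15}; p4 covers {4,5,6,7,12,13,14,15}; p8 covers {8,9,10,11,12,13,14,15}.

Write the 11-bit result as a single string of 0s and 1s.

00100101100

s1 (pos 1,3,5,7,9,11,13,15): 1⊕0⊕0⊕0⊕0⊕0⊕1⊕0 = 0
s2 (pos 2,3,6,7,10,11,14,15): 0⊕0⊕1⊕0⊕1⊕0⊕1⊕0 = 1
s4 (pos 4,5,6,7,12,13,14,15): 1⊕0⊕1⊕0⊕1⊕1⊕1⊕0 = 1
s8 (pos 8,9,10,11,12,13,14,15): 1⊕0⊕1⊕0⊕1⊕1⊕1⊕0 = 1
Syndrome s8…s1 = 1110 → error at position 14.
Flip position 14: 100101010101110 → 100101010101100
Read data bits from positions 3,5,6,7,9,10,11,12,13,14,15: 00100101100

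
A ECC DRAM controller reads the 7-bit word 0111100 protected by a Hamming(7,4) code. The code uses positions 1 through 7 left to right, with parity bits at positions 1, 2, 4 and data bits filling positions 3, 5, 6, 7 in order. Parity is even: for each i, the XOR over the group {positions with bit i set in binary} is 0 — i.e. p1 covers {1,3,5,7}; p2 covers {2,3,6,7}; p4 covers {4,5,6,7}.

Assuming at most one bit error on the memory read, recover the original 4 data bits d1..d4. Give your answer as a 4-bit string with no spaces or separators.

s1 (pos 1,3,5,7): 0⊕1⊕1⊕0 = 0
s2 (pos 2,3,6,7): 1⊕1⊕0⊕0 = 0
s4 (pos 4,5,6,7): 1⊕1⊕0⊕0 = 0
Syndrome s4…s1 = 000 → no error.
Read data bits from positions 3,5,6,7: 1100

1100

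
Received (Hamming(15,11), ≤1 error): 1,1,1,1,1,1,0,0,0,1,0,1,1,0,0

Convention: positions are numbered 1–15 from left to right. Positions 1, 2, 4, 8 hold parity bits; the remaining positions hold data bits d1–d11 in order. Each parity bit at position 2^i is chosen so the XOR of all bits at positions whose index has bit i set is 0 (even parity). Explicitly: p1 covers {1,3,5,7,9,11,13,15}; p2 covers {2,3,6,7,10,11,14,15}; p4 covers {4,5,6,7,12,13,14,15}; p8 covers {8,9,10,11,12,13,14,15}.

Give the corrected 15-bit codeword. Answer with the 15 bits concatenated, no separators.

s1 (pos 1,3,5,7,9,11,13,15): 1⊕1⊕1⊕0⊕0⊕0⊕1⊕0 = 0
s2 (pos 2,3,6,7,10,11,14,15): 1⊕1⊕1⊕0⊕1⊕0⊕0⊕0 = 0
s4 (pos 4,5,6,7,12,13,14,15): 1⊕1⊕1⊕0⊕1⊕1⊕0⊕0 = 1
s8 (pos 8,9,10,11,12,13,14,15): 0⊕0⊕1⊕0⊕1⊕1⊕0⊕0 = 1
Syndrome s8…s1 = 1100 → error at position 12.
Flip position 12: 111111000101100 → 111111000100100

111111000100100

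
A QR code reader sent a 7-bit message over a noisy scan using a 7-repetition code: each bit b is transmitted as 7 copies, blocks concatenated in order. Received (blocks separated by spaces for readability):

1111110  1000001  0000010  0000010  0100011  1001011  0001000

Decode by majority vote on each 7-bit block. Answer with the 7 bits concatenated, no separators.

Block 1 (1111110): 6 ones → 1
Block 2 (1000001): 2 ones → 0
Block 3 (0000010): 1 one → 0
Block 4 (0000010): 1 one → 0
Block 5 (0100011): 3 ones → 0
Block 6 (1001011): 4 ones → 1
Block 7 (0001000): 1 one → 0

1000010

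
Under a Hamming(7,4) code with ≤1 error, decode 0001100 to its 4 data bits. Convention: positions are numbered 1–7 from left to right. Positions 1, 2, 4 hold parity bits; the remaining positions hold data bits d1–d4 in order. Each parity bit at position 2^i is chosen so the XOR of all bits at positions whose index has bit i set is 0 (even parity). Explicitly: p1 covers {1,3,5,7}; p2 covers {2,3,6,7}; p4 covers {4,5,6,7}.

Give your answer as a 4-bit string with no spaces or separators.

s1 (pos 1,3,5,7): 0⊕0⊕1⊕0 = 1
s2 (pos 2,3,6,7): 0⊕0⊕0⊕0 = 0
s4 (pos 4,5,6,7): 1⊕1⊕0⊕0 = 0
Syndrome s4…s1 = 001 → error at position 1.
Flip position 1: 0001100 → 1001100
Read data bits from positions 3,5,6,7: 0100

0100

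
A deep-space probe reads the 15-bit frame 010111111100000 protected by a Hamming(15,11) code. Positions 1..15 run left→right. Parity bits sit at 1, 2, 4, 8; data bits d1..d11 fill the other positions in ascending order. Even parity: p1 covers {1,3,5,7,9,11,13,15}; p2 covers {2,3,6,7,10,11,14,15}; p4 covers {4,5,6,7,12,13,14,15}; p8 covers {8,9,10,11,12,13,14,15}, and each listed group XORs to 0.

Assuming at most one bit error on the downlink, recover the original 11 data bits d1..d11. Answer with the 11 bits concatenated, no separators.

01110100000

s1 (pos 1,3,5,7,9,11,13,15): 0⊕0⊕1⊕1⊕1⊕0⊕0⊕0 = 1
s2 (pos 2,3,6,7,10,11,14,15): 1⊕0⊕1⊕1⊕1⊕0⊕0⊕0 = 0
s4 (pos 4,5,6,7,12,13,14,15): 1⊕1⊕1⊕1⊕0⊕0⊕0⊕0 = 0
s8 (pos 8,9,10,11,12,13,14,15): 1⊕1⊕1⊕0⊕0⊕0⊕0⊕0 = 1
Syndrome s8…s1 = 1001 → error at position 9.
Flip position 9: 010111111100000 → 010111110100000
Read data bits from positions 3,5,6,7,9,10,11,12,13,14,15: 01110100000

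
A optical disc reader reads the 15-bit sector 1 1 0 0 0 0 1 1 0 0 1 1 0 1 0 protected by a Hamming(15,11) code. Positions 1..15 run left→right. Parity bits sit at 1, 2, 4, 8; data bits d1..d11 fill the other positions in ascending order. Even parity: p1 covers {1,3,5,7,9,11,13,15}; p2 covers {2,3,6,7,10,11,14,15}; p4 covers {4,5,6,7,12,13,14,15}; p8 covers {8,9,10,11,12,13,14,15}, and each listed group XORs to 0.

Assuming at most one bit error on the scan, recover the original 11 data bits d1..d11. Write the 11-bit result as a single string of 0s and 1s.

s1 (pos 1,3,5,7,9,11,13,15): 1⊕0⊕0⊕1⊕0⊕1⊕0⊕0 = 1
s2 (pos 2,3,6,7,10,11,14,15): 1⊕0⊕0⊕1⊕0⊕1⊕1⊕0 = 0
s4 (pos 4,5,6,7,12,13,14,15): 0⊕0⊕0⊕1⊕1⊕0⊕1⊕0 = 1
s8 (pos 8,9,10,11,12,13,14,15): 1⊕0⊕0⊕1⊕1⊕0⊕1⊕0 = 0
Syndrome s8…s1 = 0101 → error at position 5.
Flip position 5: 110000110011010 → 110010110011010
Read data bits from positions 3,5,6,7,9,10,11,12,13,14,15: 01010011010

01010011010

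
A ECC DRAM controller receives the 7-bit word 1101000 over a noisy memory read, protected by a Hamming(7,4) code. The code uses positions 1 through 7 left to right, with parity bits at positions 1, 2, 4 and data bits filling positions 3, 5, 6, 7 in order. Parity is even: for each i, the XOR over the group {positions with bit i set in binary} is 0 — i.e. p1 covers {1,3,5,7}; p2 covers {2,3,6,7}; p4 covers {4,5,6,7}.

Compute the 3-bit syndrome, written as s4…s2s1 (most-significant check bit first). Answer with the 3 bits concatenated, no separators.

111

s1 (pos 1,3,5,7): 1⊕0⊕0⊕0 = 1
s2 (pos 2,3,6,7): 1⊕0⊕0⊕0 = 1
s4 (pos 4,5,6,7): 1⊕0⊕0⊕0 = 1
Syndrome s4…s1 = 111 → error at position 7.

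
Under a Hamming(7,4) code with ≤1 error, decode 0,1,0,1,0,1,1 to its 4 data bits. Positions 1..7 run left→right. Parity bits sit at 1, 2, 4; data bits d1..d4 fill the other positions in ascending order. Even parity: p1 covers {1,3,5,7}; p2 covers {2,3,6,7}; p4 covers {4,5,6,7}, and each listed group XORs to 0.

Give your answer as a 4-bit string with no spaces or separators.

s1 (pos 1,3,5,7): 0⊕0⊕0⊕1 = 1
s2 (pos 2,3,6,7): 1⊕0⊕1⊕1 = 1
s4 (pos 4,5,6,7): 1⊕0⊕1⊕1 = 1
Syndrome s4…s1 = 111 → error at position 7.
Flip position 7: 0101011 → 0101010
Read data bits from positions 3,5,6,7: 0010

0010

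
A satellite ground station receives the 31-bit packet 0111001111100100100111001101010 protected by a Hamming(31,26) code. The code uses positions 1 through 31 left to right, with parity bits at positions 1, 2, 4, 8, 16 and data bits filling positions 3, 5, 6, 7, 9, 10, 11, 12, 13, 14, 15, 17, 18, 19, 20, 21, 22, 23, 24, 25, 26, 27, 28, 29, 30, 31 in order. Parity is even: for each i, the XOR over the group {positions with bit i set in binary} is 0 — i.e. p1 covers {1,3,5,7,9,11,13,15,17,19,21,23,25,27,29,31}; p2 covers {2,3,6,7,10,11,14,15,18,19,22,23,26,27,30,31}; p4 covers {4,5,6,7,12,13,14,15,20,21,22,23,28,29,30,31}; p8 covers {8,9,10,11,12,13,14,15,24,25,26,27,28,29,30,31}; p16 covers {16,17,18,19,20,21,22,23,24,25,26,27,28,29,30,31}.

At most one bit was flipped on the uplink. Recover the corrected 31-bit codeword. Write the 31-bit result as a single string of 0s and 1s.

0111001111000100100111001101010

s1 (pos 1,3,5,7,9,11,13,15,17,19,21,23,25,27,29,31): 0⊕1⊕0⊕1⊕1⊕1⊕0⊕0⊕1⊕0⊕1⊕0⊕1⊕0⊕0⊕0 = 1
s2 (pos 2,3,6,7,10,11,14,15,18,19,22,23,26,27,30,31): 1⊕1⊕0⊕1⊕1⊕1⊕1⊕0⊕0⊕0⊕1⊕0⊕1⊕0⊕1⊕0 = 1
s4 (pos 4,5,6,7,12,13,14,15,20,21,22,23,28,29,30,31): 1⊕0⊕0⊕1⊕0⊕0⊕1⊕0⊕1⊕1⊕1⊕0⊕1⊕0⊕1⊕0 = 0
s8 (pos 8,9,10,11,12,13,14,15,24,25,26,27,28,29,30,31): 1⊕1⊕1⊕1⊕0⊕0⊕1⊕0⊕0⊕1⊕1⊕0⊕1⊕0⊕1⊕0 = 1
s16 (pos 16,17,18,19,20,21,22,23,24,25,26,27,28,29,30,31): 0⊕1⊕0⊕0⊕1⊕1⊕1⊕0⊕0⊕1⊕1⊕0⊕1⊕0⊕1⊕0 = 0
Syndrome s16…s1 = 01011 → error at position 11.
Flip position 11: 0111001111100100100111001101010 → 0111001111000100100111001101010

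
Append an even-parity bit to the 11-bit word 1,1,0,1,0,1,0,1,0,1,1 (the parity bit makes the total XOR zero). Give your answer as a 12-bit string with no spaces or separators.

XOR of the 11 data bits: 1⊕1⊕0⊕1⊕0⊕1⊕0⊕1⊕0⊕1⊕1 = 1
Parity bit = 1 (so all 12 bits XOR to 0).

110101010111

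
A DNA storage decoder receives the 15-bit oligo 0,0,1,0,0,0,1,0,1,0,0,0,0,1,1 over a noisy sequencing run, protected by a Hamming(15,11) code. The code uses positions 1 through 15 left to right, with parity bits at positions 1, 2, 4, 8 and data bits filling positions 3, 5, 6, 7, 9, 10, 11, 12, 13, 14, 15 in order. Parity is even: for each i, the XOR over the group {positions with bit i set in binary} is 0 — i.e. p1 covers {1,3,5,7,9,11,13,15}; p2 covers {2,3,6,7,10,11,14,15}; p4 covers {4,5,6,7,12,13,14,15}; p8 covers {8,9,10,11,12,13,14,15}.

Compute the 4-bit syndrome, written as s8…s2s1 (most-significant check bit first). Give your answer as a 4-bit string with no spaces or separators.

s1 (pos 1,3,5,7,9,11,13,15): 0⊕1⊕0⊕1⊕1⊕0⊕0⊕1 = 0
s2 (pos 2,3,6,7,10,11,14,15): 0⊕1⊕0⊕1⊕0⊕0⊕1⊕1 = 0
s4 (pos 4,5,6,7,12,13,14,15): 0⊕0⊕0⊕1⊕0⊕0⊕1⊕1 = 1
s8 (pos 8,9,10,11,12,13,14,15): 0⊕1⊕0⊕0⊕0⊕0⊕1⊕1 = 1
Syndrome s8…s1 = 1100 → error at position 12.

1100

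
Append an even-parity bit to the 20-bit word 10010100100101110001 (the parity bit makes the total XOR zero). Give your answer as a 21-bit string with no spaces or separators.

100101001001011100011

XOR of the 20 data bits: 1⊕0⊕0⊕1⊕0⊕1⊕0⊕0⊕1⊕0⊕0⊕1⊕0⊕1⊕1⊕1⊕0⊕0⊕0⊕1 = 1
Parity bit = 1 (so all 21 bits XOR to 0).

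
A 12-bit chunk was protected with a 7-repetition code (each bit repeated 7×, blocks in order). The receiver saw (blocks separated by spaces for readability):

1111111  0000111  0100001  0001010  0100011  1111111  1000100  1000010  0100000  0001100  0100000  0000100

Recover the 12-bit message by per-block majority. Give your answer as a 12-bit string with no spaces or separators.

Block 1 (1111111): 7 ones → 1
Block 2 (0000111): 3 ones → 0
Block 3 (0100001): 2 ones → 0
Block 4 (0001010): 2 ones → 0
Block 5 (0100011): 3 ones → 0
Block 6 (1111111): 7 ones → 1
Block 7 (1000100): 2 ones → 0
Block 8 (1000010): 2 ones → 0
Block 9 (0100000): 1 one → 0
Block 10 (0001100): 2 ones → 0
Block 11 (0100000): 1 one → 0
Block 12 (0000100): 1 one → 0

100001000000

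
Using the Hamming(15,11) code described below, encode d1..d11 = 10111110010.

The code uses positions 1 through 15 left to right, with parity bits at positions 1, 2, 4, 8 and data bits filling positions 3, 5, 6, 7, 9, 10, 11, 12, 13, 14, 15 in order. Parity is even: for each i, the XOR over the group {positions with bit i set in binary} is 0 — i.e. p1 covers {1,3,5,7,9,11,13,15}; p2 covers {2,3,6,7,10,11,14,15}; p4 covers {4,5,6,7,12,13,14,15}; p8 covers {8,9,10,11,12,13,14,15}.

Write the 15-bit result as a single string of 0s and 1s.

001101101110010

Place data at non-parity positions: p1 p2 1 p4 0 1 1 p8 1 1 1 0 0 1 0
p1 (pos 1,3,5,7,9,11,13,15): XOR of data positions = 1⊕0⊕1⊕1⊕1⊕0⊕0 = 0
p2 (pos 2,3,6,7,10,11,14,15): XOR of data positions = 1⊕1⊕1⊕1⊕1⊕1⊕0 = 0
p4 (pos 4,5,6,7,12,13,14,15): XOR of data positions = 0⊕1⊕1⊕0⊕0⊕1⊕0 = 1
p8 (pos 8,9,10,11,12,13,14,15): XOR of data positions = 1⊕1⊕1⊕0⊕0⊕1⊕0 = 0
Codeword: 001101101110010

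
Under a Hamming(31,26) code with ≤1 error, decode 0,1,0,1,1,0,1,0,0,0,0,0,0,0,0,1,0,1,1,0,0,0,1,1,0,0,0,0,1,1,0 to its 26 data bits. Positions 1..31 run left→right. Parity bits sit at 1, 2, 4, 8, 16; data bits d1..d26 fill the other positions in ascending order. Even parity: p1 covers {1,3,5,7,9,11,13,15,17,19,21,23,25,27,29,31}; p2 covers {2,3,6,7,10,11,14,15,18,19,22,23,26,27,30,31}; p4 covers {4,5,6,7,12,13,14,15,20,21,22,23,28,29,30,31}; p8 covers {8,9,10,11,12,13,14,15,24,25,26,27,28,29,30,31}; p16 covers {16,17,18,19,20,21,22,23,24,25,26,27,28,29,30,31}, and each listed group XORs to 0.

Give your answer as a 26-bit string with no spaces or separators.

01010000000011000111000110

s1 (pos 1,3,5,7,9,11,13,15,17,19,21,23,25,27,29,31): 0⊕0⊕1⊕1⊕0⊕0⊕0⊕0⊕0⊕1⊕0⊕1⊕0⊕0⊕1⊕0 = 1
s2 (pos 2,3,6,7,10,11,14,15,18,19,22,23,26,27,30,31): 1⊕0⊕0⊕1⊕0⊕0⊕0⊕0⊕1⊕1⊕0⊕1⊕0⊕0⊕1⊕0 = 0
s4 (pos 4,5,6,7,12,13,14,15,20,21,22,23,28,29,30,31): 1⊕1⊕0⊕1⊕0⊕0⊕0⊕0⊕0⊕0⊕0⊕1⊕0⊕1⊕1⊕0 = 0
s8 (pos 8,9,10,11,12,13,14,15,24,25,26,27,28,29,30,31): 0⊕0⊕0⊕0⊕0⊕0⊕0⊕0⊕1⊕0⊕0⊕0⊕0⊕1⊕1⊕0 = 1
s16 (pos 16,17,18,19,20,21,22,23,24,25,26,27,28,29,30,31): 1⊕0⊕1⊕1⊕0⊕0⊕0⊕1⊕1⊕0⊕0⊕0⊕0⊕1⊕1⊕0 = 1
Syndrome s16…s1 = 11001 → error at position 25.
Flip position 25: 0101101000000001011000110000110 → 0101101000000001011000111000110
Read data bits from positions 3,5,6,7,9,10,11,12,13,14,15,17,18,19,20,21,22,23,24,25,26,27,28,29,30,31: 01010000000011000111000110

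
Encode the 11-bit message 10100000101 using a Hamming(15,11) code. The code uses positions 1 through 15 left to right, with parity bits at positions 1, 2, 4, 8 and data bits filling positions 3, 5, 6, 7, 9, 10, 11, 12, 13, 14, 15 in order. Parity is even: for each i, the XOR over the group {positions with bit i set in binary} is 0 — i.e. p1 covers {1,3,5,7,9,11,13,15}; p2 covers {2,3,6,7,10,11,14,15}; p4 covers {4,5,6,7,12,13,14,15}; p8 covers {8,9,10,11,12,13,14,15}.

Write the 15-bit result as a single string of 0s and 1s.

Place data at non-parity positions: p1 p2 1 p4 0 1 0 p8 0 0 0 0 1 0 1
p1 (pos 1,3,5,7,9,11,13,15): XOR of data positions = 1⊕0⊕0⊕0⊕0⊕1⊕1 = 1
p2 (pos 2,3,6,7,10,11,14,15): XOR of data positions = 1⊕1⊕0⊕0⊕0⊕0⊕1 = 1
p4 (pos 4,5,6,7,12,13,14,15): XOR of data positions = 0⊕1⊕0⊕0⊕1⊕0⊕1 = 1
p8 (pos 8,9,10,11,12,13,14,15): XOR of data positions = 0⊕0⊕0⊕0⊕1⊕0⊕1 = 0
Codeword: 111101000000101

111101000000101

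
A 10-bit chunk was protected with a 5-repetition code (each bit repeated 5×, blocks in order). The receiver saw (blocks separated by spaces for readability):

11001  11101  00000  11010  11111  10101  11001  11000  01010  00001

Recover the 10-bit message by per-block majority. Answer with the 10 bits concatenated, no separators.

1101111000

Block 1 (11001): 3 ones → 1
Block 2 (11101): 4 ones → 1
Block 3 (00000): 0 ones → 0
Block 4 (11010): 3 ones → 1
Block 5 (11111): 5 ones → 1
Block 6 (10101): 3 ones → 1
Block 7 (11001): 3 ones → 1
Block 8 (11000): 2 ones → 0
Block 9 (01010): 2 ones → 0
Block 10 (00001): 1 one → 0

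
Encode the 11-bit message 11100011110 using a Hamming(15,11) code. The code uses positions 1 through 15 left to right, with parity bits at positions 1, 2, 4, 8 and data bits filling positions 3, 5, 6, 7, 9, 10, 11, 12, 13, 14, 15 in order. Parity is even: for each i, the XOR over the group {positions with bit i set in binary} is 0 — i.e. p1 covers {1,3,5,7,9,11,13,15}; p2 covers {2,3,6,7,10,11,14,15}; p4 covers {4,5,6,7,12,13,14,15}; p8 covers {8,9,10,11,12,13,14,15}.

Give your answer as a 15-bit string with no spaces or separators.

001111000011110

Place data at non-parity positions: p1 p2 1 p4 1 1 0 p8 0 0 1 1 1 1 0
p1 (pos 1,3,5,7,9,11,13,15): XOR of data positions = 1⊕1⊕0⊕0⊕1⊕1⊕0 = 0
p2 (pos 2,3,6,7,10,11,14,15): XOR of data positions = 1⊕1⊕0⊕0⊕1⊕1⊕0 = 0
p4 (pos 4,5,6,7,12,13,14,15): XOR of data positions = 1⊕1⊕0⊕1⊕1⊕1⊕0 = 1
p8 (pos 8,9,10,11,12,13,14,15): XOR of data positions = 0⊕0⊕1⊕1⊕1⊕1⊕0 = 0
Codeword: 001111000011110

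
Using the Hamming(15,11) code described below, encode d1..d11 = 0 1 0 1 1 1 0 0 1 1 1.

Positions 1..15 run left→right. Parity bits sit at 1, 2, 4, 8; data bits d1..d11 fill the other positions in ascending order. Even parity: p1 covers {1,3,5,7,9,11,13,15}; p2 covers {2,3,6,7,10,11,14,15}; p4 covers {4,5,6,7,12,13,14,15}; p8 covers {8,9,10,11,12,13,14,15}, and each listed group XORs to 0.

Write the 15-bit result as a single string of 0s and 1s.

100110111100111

Place data at non-parity positions: p1 p2 0 p4 1 0 1 p8 1 1 0 0 1 1 1
p1 (pos 1,3,5,7,9,11,13,15): XOR of data positions = 0⊕1⊕1⊕1⊕0⊕1⊕1 = 1
p2 (pos 2,3,6,7,10,11,14,15): XOR of data positions = 0⊕0⊕1⊕1⊕0⊕1⊕1 = 0
p4 (pos 4,5,6,7,12,13,14,15): XOR of data positions = 1⊕0⊕1⊕0⊕1⊕1⊕1 = 1
p8 (pos 8,9,10,11,12,13,14,15): XOR of data positions = 1⊕1⊕0⊕0⊕1⊕1⊕1 = 1
Codeword: 100110111100111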